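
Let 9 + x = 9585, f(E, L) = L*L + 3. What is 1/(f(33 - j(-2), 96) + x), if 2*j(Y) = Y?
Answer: 1/18795 ≈ 5.3206e-5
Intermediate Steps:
j(Y) = Y/2
f(E, L) = 3 + L**2 (f(E, L) = L**2 + 3 = 3 + L**2)
x = 9576 (x = -9 + 9585 = 9576)
1/(f(33 - j(-2), 96) + x) = 1/((3 + 96**2) + 9576) = 1/((3 + 9216) + 9576) = 1/(9219 + 9576) = 1/18795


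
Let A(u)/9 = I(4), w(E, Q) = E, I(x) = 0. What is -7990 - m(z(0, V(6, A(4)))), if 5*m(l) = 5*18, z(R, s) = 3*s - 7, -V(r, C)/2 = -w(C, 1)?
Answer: -8008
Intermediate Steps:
A(u) = 0 (A(u) = 9*0 = 0)
V(r, C) = 2*C (V(r, C) = -(-2)*C = 2*C)
z(R, s) = -7 + 3*s
m(l) = 18 (m(l) = (5*18)/5 = (⅕)*90 = 18)
-7990 - m(z(0, V(6, A(4)))) = -7990 - 1*18 = -7990 - 18 = -8008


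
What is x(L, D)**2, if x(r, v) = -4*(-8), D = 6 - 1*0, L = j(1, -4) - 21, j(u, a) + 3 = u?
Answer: 1024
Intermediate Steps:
j(u, a) = -3 + u
L = -23 (L = (-3 + 1) - 21 = -2 - 21 = -23)
D = 6 (D = 6 + 0 = 6)
x(r, v) = 32
x(L, D)**2 = 32**2 = 1024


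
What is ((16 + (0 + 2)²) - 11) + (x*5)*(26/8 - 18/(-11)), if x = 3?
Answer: 3621/44 ≈ 82.295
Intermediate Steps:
((16 + (0 + 2)²) - 11) + (x*5)*(26/8 - 18/(-11)) = ((16 + (0 + 2)²) - 11) + (3*5)*(26/8 - 18/(-11)) = ((16 + 2²) - 11) + 15*(26*(⅛) - 18*(-1/11)) = ((16 + 4) - 11) + 15*(13/4 + 18/11) = (20 - 11) + 15*(215/44) = 9 + 3225/44 = 3621/44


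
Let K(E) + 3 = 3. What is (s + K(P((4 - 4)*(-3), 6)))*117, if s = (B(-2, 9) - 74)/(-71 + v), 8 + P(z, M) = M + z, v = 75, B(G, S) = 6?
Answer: -1989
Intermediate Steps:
P(z, M) = -8 + M + z (P(z, M) = -8 + (M + z) = -8 + M + z)
K(E) = 0 (K(E) = -3 + 3 = 0)
s = -17 (s = (6 - 74)/(-71 + 75) = -68/4 = -68*¼ = -17)
(s + K(P((4 - 4)*(-3), 6)))*117 = (-17 + 0)*117 = -17*117 = -1989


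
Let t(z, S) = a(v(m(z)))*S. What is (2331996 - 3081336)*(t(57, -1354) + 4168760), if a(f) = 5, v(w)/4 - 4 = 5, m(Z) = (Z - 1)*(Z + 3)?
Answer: -3118745586600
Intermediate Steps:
m(Z) = (-1 + Z)*(3 + Z)
v(w) = 36 (v(w) = 16 + 4*5 = 16 + 20 = 36)
t(z, S) = 5*S
(2331996 - 3081336)*(t(57, -1354) + 4168760) = (2331996 - 3081336)*(5*(-1354) + 4168760) = -749340*(-6770 + 4168760) = -749340*4161990 = -3118745586600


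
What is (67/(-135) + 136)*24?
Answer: 146344/45 ≈ 3252.1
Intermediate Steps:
(67/(-135) + 136)*24 = (67*(-1/135) + 136)*24 = (-67/135 + 136)*24 = (18293/135)*24 = 146344/45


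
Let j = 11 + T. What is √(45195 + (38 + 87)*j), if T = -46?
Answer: 2*√10205 ≈ 202.04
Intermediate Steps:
j = -35 (j = 11 - 46 = -35)
√(45195 + (38 + 87)*j) = √(45195 + (38 + 87)*(-35)) = √(45195 + 125*(-35)) = √(45195 - 4375) = √40820 = 2*√10205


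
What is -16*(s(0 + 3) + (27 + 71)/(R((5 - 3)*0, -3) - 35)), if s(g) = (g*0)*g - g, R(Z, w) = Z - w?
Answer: 97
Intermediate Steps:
s(g) = -g (s(g) = 0*g - g = 0 - g = -g)
-16*(s(0 + 3) + (27 + 71)/(R((5 - 3)*0, -3) - 35)) = -16*(-(0 + 3) + (27 + 71)/(((5 - 3)*0 - 1*(-3)) - 35)) = -16*(-1*3 + 98/((2*0 + 3) - 35)) = -16*(-3 + 98/((0 + 3) - 35)) = -16*(-3 + 98/(3 - 35)) = -16*(-3 + 98/(-32)) = -16*(-3 + 98*(-1/32)) = -16*(-3 - 49/16) = -16*(-97/16) = 97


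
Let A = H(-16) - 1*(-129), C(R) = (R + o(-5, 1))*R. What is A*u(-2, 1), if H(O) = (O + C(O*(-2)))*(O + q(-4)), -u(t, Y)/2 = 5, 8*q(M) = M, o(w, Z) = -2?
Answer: 154470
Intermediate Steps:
q(M) = M/8
C(R) = R*(-2 + R) (C(R) = (R - 2)*R = (-2 + R)*R = R*(-2 + R))
u(t, Y) = -10 (u(t, Y) = -2*5 = -10)
H(O) = (-½ + O)*(O - 2*O*(-2 - 2*O)) (H(O) = (O + (O*(-2))*(-2 + O*(-2)))*(O + (⅛)*(-4)) = (O + (-2*O)*(-2 - 2*O))*(O - ½) = (O - 2*O*(-2 - 2*O))*(-½ + O) = (-½ + O)*(O - 2*O*(-2 - 2*O)))
A = -15447 (A = (½)*(-16)*(-5 + 6*(-16) + 8*(-16)²) - 1*(-129) = (½)*(-16)*(-5 - 96 + 8*256) + 129 = (½)*(-16)*(-5 - 96 + 2048) + 129 = (½)*(-16)*1947 + 129 = -15576 + 129 = -15447)
A*u(-2, 1) = -15447*(-10) = 154470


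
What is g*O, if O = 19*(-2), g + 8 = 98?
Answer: -3420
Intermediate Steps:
g = 90 (g = -8 + 98 = 90)
O = -38
g*O = 90*(-38) = -3420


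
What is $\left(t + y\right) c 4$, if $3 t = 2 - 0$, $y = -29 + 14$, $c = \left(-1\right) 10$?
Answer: $\frac{1720}{3} \approx 573.33$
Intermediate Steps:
$c = -10$
$y = -15$
$t = \frac{2}{3}$ ($t = \frac{2 - 0}{3} = \frac{2 + 0}{3} = \frac{1}{3} \cdot 2 = \frac{2}{3} \approx 0.66667$)
$\left(t + y\right) c 4 = \left(\frac{2}{3} - 15\right) \left(\left(-10\right) 4\right) = \left(- \frac{43}{3}\right) \left(-40\right) = \frac{1720}{3}$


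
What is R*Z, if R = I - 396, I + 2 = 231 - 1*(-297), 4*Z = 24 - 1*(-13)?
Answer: 2405/2 ≈ 1202.5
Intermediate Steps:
Z = 37/4 (Z = (24 - 1*(-13))/4 = (24 + 13)/4 = (¼)*37 = 37/4 ≈ 9.2500)
I = 526 (I = -2 + (231 - 1*(-297)) = -2 + (231 + 297) = -2 + 528 = 526)
R = 130 (R = 526 - 396 = 130)
R*Z = 130*(37/4) = 2405/2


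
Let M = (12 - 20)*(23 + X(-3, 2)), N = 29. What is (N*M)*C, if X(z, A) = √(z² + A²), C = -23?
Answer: 122728 + 5336*√13 ≈ 1.4197e+5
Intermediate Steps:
X(z, A) = √(A² + z²)
M = -184 - 8*√13 (M = (12 - 20)*(23 + √(2² + (-3)²)) = -8*(23 + √(4 + 9)) = -8*(23 + √13) = -184 - 8*√13 ≈ -212.84)
(N*M)*C = (29*(-184 - 8*√13))*(-23) = (-5336 - 232*√13)*(-23) = 122728 + 5336*√13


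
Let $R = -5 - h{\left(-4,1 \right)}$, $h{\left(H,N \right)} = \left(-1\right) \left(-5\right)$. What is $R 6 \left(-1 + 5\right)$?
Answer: $-240$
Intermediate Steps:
$h{\left(H,N \right)} = 5$
$R = -10$ ($R = -5 - 5 = -10$)
$R 6 \left(-1 + 5\right) = - 10 \cdot 6 \left(-1 + 5\right) = - 10 \cdot 6 \cdot 4 = \left(-10\right) 24 = -240$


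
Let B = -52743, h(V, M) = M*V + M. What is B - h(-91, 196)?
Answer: -35103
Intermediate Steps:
h(V, M) = M + M*V
B - h(-91, 196) = -52743 - 196*(1 - 91) = -52743 - 196*(-90) = -52743 - 1*(-17640) = -52743 + 17640 = -35103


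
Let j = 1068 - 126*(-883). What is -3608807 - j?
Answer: -3721133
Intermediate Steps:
j = 112326 (j = 1068 + 111258 = 112326)
-3608807 - j = -3608807 - 1*112326 = -3608807 - 112326 = -3721133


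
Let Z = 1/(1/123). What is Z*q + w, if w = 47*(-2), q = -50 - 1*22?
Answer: -8950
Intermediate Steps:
q = -72 (q = -50 - 22 = -72)
w = -94
Z = 123 (Z = 1/(1/123) = 123)
Z*q + w = 123*(-72) - 94 = -8856 - 94 = -8950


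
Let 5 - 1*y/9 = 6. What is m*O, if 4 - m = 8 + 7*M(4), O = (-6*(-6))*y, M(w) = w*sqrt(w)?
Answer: 19440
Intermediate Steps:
y = -9 (y = 45 - 9*6 = 45 - 54 = -9)
M(w) = w**(3/2)
O = -324 (O = -6*(-6)*(-9) = 36*(-9) = -324)
m = -60 (m = 4 - (8 + 7*4**(3/2)) = 4 - (8 + 7*8) = 4 - (8 + 56) = 4 - 1*64 = 4 - 64 = -60)
m*O = -60*(-324) = 19440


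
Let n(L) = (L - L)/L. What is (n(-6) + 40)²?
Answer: 1600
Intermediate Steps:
n(L) = 0 (n(L) = 0/L = 0)
(n(-6) + 40)² = (0 + 40)² = 40² = 1600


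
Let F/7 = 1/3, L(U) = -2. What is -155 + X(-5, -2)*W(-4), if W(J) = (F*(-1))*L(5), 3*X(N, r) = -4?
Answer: -1451/9 ≈ -161.22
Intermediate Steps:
F = 7/3 ≈ 2.3333
X(N, r) = -4/3 (X(N, r) = (⅓)*(-4) = -4/3)
W(J) = 14/3 (W(J) = ((7/3)*(-1))*(-2) = -7/3*(-2) = 14/3)
-155 + X(-5, -2)*W(-4) = -155 - 4/3*14/3 = -155 - 56/9 = -1451/9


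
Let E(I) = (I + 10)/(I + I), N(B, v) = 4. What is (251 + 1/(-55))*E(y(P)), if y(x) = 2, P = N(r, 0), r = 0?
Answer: 41412/55 ≈ 752.95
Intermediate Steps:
P = 4
E(I) = (10 + I)/(2*I) (E(I) = (10 + I)/((2*I)) = (10 + I)*(1/(2*I)) = (10 + I)/(2*I))
(251 + 1/(-55))*E(y(P)) = (251 + 1/(-55))*((1/2)*(10 + 2)/2) = (251 - 1/55)*((1/2)*(1/2)*12) = (13804/55)*3 = 41412/55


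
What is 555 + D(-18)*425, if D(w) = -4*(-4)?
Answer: 7355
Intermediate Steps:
D(w) = 16
555 + D(-18)*425 = 555 + 16*425 = 555 + 6800 = 7355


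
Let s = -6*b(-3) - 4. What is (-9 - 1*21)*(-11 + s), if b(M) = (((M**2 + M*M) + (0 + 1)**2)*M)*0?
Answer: 450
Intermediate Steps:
b(M) = 0 (b(M) = (((M**2 + M**2) + 1**2)*M)*0 = ((2*M**2 + 1)*M)*0 = ((1 + 2*M**2)*M)*0 = (M*(1 + 2*M**2))*0 = 0)
s = -4 (s = -6*0 - 4 = 0 - 4 = -4)
(-9 - 1*21)*(-11 + s) = (-9 - 1*21)*(-11 - 4) = (-9 - 21)*(-15) = -30*(-15) = 450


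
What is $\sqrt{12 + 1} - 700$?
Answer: $-700 + \sqrt{13} \approx -696.39$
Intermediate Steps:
$\sqrt{12 + 1} - 700 = \sqrt{13} - 700 = -700 + \sqrt{13}$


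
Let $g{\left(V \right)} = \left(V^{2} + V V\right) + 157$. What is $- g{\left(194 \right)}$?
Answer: $-75429$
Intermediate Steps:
$g{\left(V \right)} = 157 + 2 V^{2}$ ($g{\left(V \right)} = \left(V^{2} + V^{2}\right) + 157 = 2 V^{2} + 157 = 157 + 2 V^{2}$)
$- g{\left(194 \right)} = - (157 + 2 \cdot 194^{2}) = - (157 + 2 \cdot 37636) = - (157 + 75272) = \left(-1\right) 75429 = -75429$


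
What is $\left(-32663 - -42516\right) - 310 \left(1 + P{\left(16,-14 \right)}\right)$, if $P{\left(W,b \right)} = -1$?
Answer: $9853$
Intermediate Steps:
$\left(-32663 - -42516\right) - 310 \left(1 + P{\left(16,-14 \right)}\right) = \left(-32663 - -42516\right) - 310 \left(1 - 1\right) = \left(-32663 + 42516\right) - 0 = 9853 + 0 = 9853$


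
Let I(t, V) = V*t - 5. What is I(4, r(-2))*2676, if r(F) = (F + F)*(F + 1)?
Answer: 29436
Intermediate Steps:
r(F) = 2*F*(1 + F) (r(F) = (2*F)*(1 + F) = 2*F*(1 + F))
I(t, V) = -5 + V*t
I(4, r(-2))*2676 = (-5 + (2*(-2)*(1 - 2))*4)*2676 = (-5 + (2*(-2)*(-1))*4)*2676 = (-5 + 4*4)*2676 = (-5 + 16)*2676 = 11*2676 = 29436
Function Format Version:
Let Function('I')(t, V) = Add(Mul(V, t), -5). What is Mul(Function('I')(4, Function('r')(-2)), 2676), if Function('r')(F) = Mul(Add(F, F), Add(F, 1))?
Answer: 29436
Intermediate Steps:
Function('r')(F) = Mul(2, F, Add(1, F)) (Function('r')(F) = Mul(Mul(2, F), Add(1, F)) = Mul(2, F, Add(1, F)))
Function('I')(t, V) = Add(-5, Mul(V, t))
Mul(Function('I')(4, Function('r')(-2)), 2676) = Mul(Add(-5, Mul(Mul(2, -2, Add(1, -2)), 4)), 2676) = Mul(Add(-5, Mul(Mul(2, -2, -1), 4)), 2676) = Mul(Add(-5, Mul(4, 4)), 2676) = Mul(Add(-5, 16), 2676) = Mul(11, 2676) = 29436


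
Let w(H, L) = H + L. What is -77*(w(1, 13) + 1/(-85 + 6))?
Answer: -85085/79 ≈ -1077.0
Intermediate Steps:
-77*(w(1, 13) + 1/(-85 + 6)) = -77*((1 + 13) + 1/(-85 + 6)) = -77*(14 + 1/(-79)) = -77*(14 - 1/79) = -77*1105/79 = -85085/79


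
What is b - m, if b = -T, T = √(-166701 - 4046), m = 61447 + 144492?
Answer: -205939 - I*√170747 ≈ -2.0594e+5 - 413.22*I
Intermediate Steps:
m = 205939
T = I*√170747 (T = √(-170747) = I*√170747 ≈ 413.22*I)
b = -I*√170747 ≈ -413.22*I
b - m = -I*√170747 - 1*205939 = -I*√170747 - 205939 = -205939 - I*√170747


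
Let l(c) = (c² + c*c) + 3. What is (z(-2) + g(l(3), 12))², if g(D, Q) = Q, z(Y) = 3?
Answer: 225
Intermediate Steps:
l(c) = 3 + 2*c² (l(c) = (c² + c²) + 3 = 2*c² + 3 = 3 + 2*c²)
(z(-2) + g(l(3), 12))² = (3 + 12)² = 15² = 225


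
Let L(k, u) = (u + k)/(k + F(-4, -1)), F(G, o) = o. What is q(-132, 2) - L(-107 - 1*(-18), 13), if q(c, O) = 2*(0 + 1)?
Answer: 52/45 ≈ 1.1556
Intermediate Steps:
L(k, u) = (k + u)/(-1 + k) (L(k, u) = (u + k)/(k - 1) = (k + u)/(-1 + k))
q(c, O) = 2 (q(c, O) = 2*1 = 2)
q(-132, 2) - L(-107 - 1*(-18), 13) = 2 - ((-107 - 1*(-18)) + 13)/(-1 + (-107 - 1*(-18))) = 2 - ((-107 + 18) + 13)/(-1 + (-107 + 18)) = 2 - (-89 + 13)/(-1 - 89) = 2 - (-76)/(-90) = 2 - (-1)*(-76)/90 = 2 - 1*38/45 = 2 - 38/45 = 52/45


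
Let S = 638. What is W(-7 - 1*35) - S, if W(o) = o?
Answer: -680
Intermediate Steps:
W(-7 - 1*35) - S = (-7 - 1*35) - 1*638 = (-7 - 35) - 638 = -42 - 638 = -680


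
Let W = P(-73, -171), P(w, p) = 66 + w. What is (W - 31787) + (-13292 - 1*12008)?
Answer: -57094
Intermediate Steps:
W = -7 (W = 66 - 73 = -7)
(W - 31787) + (-13292 - 1*12008) = (-7 - 31787) + (-13292 - 1*12008) = -31794 + (-13292 - 12008) = -31794 - 25300 = -57094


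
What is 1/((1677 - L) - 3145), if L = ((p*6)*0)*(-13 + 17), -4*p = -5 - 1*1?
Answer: -1/1468 ≈ -0.00068120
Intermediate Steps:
p = 3/2 (p = -(-5 - 1*1)/4 = -(-5 - 1)/4 = -1/4*(-6) = 3/2 ≈ 1.5000)
L = 0 (L = (((3/2)*6)*0)*(-13 + 17) = (9*0)*4 = 0*4 = 0)
1/((1677 - L) - 3145) = 1/((1677 - 1*0) - 3145) = 1/((1677 + 0) - 3145) = 1/(1677 - 3145) = 1/(-1468) = -1/1468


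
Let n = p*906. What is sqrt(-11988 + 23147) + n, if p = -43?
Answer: -38958 + sqrt(11159) ≈ -38852.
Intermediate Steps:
n = -38958 (n = -43*906 = -38958)
sqrt(-11988 + 23147) + n = sqrt(-11988 + 23147) - 38958 = sqrt(11159) - 38958 = -38958 + sqrt(11159)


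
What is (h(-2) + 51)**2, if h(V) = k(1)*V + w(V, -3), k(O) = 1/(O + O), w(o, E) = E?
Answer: 2209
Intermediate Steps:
k(O) = 1/(2*O)
h(V) = -3 + V/2 (h(V) = ((1/2)/1)*V - 3 = ((1/2)*1)*V - 3 = V/2 - 3 = -3 + V/2)
(h(-2) + 51)**2 = ((-3 + (1/2)*(-2)) + 51)**2 = ((-3 - 1) + 51)**2 = (-4 + 51)**2 = 47**2 = 2209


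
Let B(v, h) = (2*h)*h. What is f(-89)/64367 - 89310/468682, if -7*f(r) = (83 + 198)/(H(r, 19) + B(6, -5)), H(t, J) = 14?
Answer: -1287756006301/6757554561856 ≈ -0.19057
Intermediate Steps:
B(v, h) = 2*h²
f(r) = -281/448 (f(r) = -(83 + 198)/(7*(14 + 2*(-5)²)) = -281/(7*(14 + 2*25)) = -281/(7*(14 + 50)) = -281/(7*64) = -⅐*281/64 = -281/448)
f(-89)/64367 - 89310/468682 = -281/448/64367 - 89310/468682 = -281/448*1/64367 - 89310*1/468682 = -281/28836416 - 44655/234341 = -1287756006301/6757554561856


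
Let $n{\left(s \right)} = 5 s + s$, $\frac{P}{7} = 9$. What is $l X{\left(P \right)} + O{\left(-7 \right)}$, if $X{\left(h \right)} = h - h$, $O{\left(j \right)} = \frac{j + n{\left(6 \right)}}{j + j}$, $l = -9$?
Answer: $- \frac{29}{14} \approx -2.0714$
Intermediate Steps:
$P = 63$ ($P = 7 \cdot 9 = 63$)
$n{\left(s \right)} = 6 s$
$O{\left(j \right)} = \frac{36 + j}{2 j}$ ($O{\left(j \right)} = \frac{j + 6 \cdot 6}{j + j} = \frac{j + 36}{2 j} = \left(36 + j\right) \frac{1}{2 j} = \frac{36 + j}{2 j}$)
$X{\left(h \right)} = 0$
$l X{\left(P \right)} + O{\left(-7 \right)} = \left(-9\right) 0 + \frac{36 - 7}{2 \left(-7\right)} = 0 + \frac{1}{2} \left(- \frac{1}{7}\right) 29 = 0 - \frac{29}{14} = - \frac{29}{14}$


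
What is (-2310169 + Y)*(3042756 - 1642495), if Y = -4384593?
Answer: -9374414132882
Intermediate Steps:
(-2310169 + Y)*(3042756 - 1642495) = (-2310169 - 4384593)*(3042756 - 1642495) = -6694762*1400261 = -9374414132882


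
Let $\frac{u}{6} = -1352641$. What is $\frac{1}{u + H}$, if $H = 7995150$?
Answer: $- \frac{1}{120696} \approx -8.2853 \cdot 10^{-6}$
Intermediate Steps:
$u = -8115846$ ($u = 6 \left(-1352641\right) = -8115846$)
$\frac{1}{u + H} = \frac{1}{-8115846 + 7995150} = \frac{1}{-120696} = - \frac{1}{120696}$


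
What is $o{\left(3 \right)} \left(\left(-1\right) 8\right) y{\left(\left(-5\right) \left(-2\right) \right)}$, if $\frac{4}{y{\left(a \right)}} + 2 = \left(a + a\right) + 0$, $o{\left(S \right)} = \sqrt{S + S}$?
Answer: $- \frac{16 \sqrt{6}}{9} \approx -4.3546$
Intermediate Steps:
$o{\left(S \right)} = \sqrt{2} \sqrt{S}$ ($o{\left(S \right)} = \sqrt{2 S} = \sqrt{2} \sqrt{S}$)
$y{\left(a \right)} = \frac{4}{-2 + 2 a}$ ($y{\left(a \right)} = \frac{4}{-2 + \left(\left(a + a\right) + 0\right)} = \frac{4}{-2 + \left(2 a + 0\right)} = \frac{4}{-2 + 2 a}$)
$o{\left(3 \right)} \left(\left(-1\right) 8\right) y{\left(\left(-5\right) \left(-2\right) \right)} = \sqrt{2} \sqrt{3} \left(\left(-1\right) 8\right) \frac{2}{-1 - -10} = \sqrt{6} \left(-8\right) \frac{2}{-1 + 10} = - 8 \sqrt{6} \cdot \frac{2}{9} = - \frac{16 \sqrt{6}}{9}$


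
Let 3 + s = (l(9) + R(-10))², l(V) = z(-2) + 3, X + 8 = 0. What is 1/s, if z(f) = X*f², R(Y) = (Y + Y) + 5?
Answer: 1/1933 ≈ 0.00051733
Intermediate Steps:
X = -8 (X = -8 + 0 = -8)
R(Y) = 5 + 2*Y (R(Y) = 2*Y + 5 = 5 + 2*Y)
z(f) = -8*f²
l(V) = -29 (l(V) = -8*(-2)² + 3 = -8*4 + 3 = -32 + 3 = -29)
s = 1933 (s = -3 + (-29 + (5 + 2*(-10)))² = -3 + (-29 + (5 - 20))² = -3 + (-29 - 15)² = -3 + (-44)² = -3 + 1936 = 1933)
1/s = 1/1933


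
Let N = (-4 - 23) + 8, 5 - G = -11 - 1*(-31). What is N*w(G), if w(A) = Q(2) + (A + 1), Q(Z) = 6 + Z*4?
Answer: 0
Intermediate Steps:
G = -15 (G = 5 - (-11 - 1*(-31)) = 5 - (-11 + 31) = 5 - 1*20 = 5 - 20 = -15)
Q(Z) = 6 + 4*Z
N = -19 (N = -27 + 8 = -19)
w(A) = 15 + A (w(A) = (6 + 4*2) + (A + 1) = (6 + 8) + (1 + A) = 14 + (1 + A) = 15 + A)
N*w(G) = -19*(15 - 15) = -19*0 = 0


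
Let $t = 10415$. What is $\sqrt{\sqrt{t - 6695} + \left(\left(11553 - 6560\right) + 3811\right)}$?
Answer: $\sqrt{8804 + 2 \sqrt{930}} \approx 94.154$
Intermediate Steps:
$\sqrt{\sqrt{t - 6695} + \left(\left(11553 - 6560\right) + 3811\right)} = \sqrt{\sqrt{10415 - 6695} + \left(\left(11553 - 6560\right) + 3811\right)} = \sqrt{\sqrt{3720} + \left(4993 + 3811\right)} = \sqrt{2 \sqrt{930} + 8804} = \sqrt{8804 + 2 \sqrt{930}}$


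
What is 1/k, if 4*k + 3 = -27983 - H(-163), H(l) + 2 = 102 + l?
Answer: -4/27923 ≈ -0.00014325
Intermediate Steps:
H(l) = 100 + l (H(l) = -2 + (102 + l) = 100 + l)
k = -27923/4 (k = -3/4 + (-27983 - (100 - 163))/4 = -3/4 + (-27983 - 1*(-63))/4 = -3/4 + (-27983 + 63)/4 = -3/4 + (1/4)*(-27920) = -3/4 - 6980 = -27923/4 ≈ -6980.8)
1/k = 1/(-27923/4) = -4/27923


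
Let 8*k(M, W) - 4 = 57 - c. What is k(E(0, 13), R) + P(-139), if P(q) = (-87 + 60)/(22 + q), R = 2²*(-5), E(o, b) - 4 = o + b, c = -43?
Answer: 172/13 ≈ 13.231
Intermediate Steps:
E(o, b) = 4 + b + o (E(o, b) = 4 + (o + b) = 4 + (b + o) = 4 + b + o)
R = -20 (R = 4*(-5) = -20)
k(M, W) = 13 (k(M, W) = ½ + (57 - 1*(-43))/8 = ½ + (57 + 43)/8 = ½ + (⅛)*100 = ½ + 25/2 = 13)
P(q) = -27/(22 + q)
k(E(0, 13), R) + P(-139) = 13 - 27/(22 - 139) = 13 - 27/(-117) = 13 - 27*(-1/117) = 13 + 3/13 = 172/13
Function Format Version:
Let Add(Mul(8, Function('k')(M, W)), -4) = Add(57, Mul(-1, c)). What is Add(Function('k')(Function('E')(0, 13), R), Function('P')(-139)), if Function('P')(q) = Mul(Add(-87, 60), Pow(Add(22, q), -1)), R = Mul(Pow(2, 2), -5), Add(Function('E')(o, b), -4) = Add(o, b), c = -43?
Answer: Rational(172, 13) ≈ 13.231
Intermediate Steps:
Function('E')(o, b) = Add(4, b, o) (Function('E')(o, b) = Add(4, Add(o, b)) = Add(4, Add(b, o)) = Add(4, b, o))
R = -20 (R = Mul(4, -5) = -20)
Function('k')(M, W) = 13 (Function('k')(M, W) = Add(Rational(1, 2), Mul(Rational(1, 8), Add(57, Mul(-1, -43)))) = Add(Rational(1, 2), Mul(Rational(1, 8), Add(57, 43))) = Add(Rational(1, 2), Mul(Rational(1, 8), 100)) = Add(Rational(1, 2), Rational(25, 2)) = 13)
Function('P')(q) = Mul(-27, Pow(Add(22, q), -1))
Add(Function('k')(Function('E')(0, 13), R), Function('P')(-139)) = Add(13, Mul(-27, Pow(Add(22, -139), -1))) = Add(13, Mul(-27, Pow(-117, -1))) = Add(13, Mul(-27, Rational(-1, 117))) = Add(13, Rational(3, 13)) = Rational(172, 13)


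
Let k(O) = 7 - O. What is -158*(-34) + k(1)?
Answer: 5378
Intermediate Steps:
-158*(-34) + k(1) = -158*(-34) + (7 - 1*1) = 5372 + (7 - 1) = 5372 + 6 = 5378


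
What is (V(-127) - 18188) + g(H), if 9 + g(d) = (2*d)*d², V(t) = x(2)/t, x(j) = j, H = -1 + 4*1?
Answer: -2304163/127 ≈ -18143.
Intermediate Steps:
H = 3 (H = -1 + 4 = 3)
V(t) = 2/t
g(d) = -9 + 2*d³ (g(d) = -9 + (2*d)*d² = -9 + 2*d³)
(V(-127) - 18188) + g(H) = (2/(-127) - 18188) + (-9 + 2*3³) = (2*(-1/127) - 18188) + (-9 + 2*27) = (-2/127 - 18188) + (-9 + 54) = -2309878/127 + 45 = -2304163/127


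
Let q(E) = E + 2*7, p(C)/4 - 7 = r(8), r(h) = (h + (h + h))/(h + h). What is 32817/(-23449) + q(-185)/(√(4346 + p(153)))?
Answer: -32817/23449 - 57*√1095/730 ≈ -3.9833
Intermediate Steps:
r(h) = 3/2 (r(h) = (h + 2*h)/((2*h)) = (3*h)*(1/(2*h)) = 3/2)
p(C) = 34 (p(C) = 28 + 4*(3/2) = 28 + 6 = 34)
q(E) = 14 + E (q(E) = E + 14 = 14 + E)
32817/(-23449) + q(-185)/(√(4346 + p(153))) = 32817/(-23449) + (14 - 185)/(√(4346 + 34)) = 32817*(-1/23449) - 171*√1095/2190 = -32817/23449 - 171*√1095/2190 = -32817/23449 - 57*√1095/730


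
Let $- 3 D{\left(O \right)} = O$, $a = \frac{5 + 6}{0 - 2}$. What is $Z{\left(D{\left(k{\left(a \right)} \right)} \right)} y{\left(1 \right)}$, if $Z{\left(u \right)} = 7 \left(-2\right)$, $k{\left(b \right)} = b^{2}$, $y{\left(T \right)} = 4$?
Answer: $-56$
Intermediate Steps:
$a = - \frac{11}{2}$ ($a = \frac{11}{-2} = 11 \left(- \frac{1}{2}\right) = - \frac{11}{2} \approx -5.5$)
$D{\left(O \right)} = - \frac{O}{3}$
$Z{\left(u \right)} = -14$
$Z{\left(D{\left(k{\left(a \right)} \right)} \right)} y{\left(1 \right)} = \left(-14\right) 4 = -56$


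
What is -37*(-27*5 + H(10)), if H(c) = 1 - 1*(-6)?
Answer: 4736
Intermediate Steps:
H(c) = 7 (H(c) = 1 + 6 = 7)
-37*(-27*5 + H(10)) = -37*(-27*5 + 7) = -37*(-135 + 7) = -37*(-128) = 4736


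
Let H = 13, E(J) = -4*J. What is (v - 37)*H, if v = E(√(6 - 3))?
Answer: -481 - 52*√3 ≈ -571.07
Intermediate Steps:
v = -4*√3 (v = -4*√(6 - 3) = -4*√3 ≈ -6.9282)
(v - 37)*H = (-4*√3 - 37)*13 = (-37 - 4*√3)*13 = -481 - 52*√3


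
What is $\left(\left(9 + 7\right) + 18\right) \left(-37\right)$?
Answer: $-1258$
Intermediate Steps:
$\left(\left(9 + 7\right) + 18\right) \left(-37\right) = \left(16 + 18\right) \left(-37\right) = 34 \left(-37\right) = -1258$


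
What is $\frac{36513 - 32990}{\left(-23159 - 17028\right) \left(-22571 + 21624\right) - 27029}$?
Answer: $\frac{3523}{38030060} \approx 9.2637 \cdot 10^{-5}$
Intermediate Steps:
$\frac{36513 - 32990}{\left(-23159 - 17028\right) \left(-22571 + 21624\right) - 27029} = \frac{3523}{\left(-40187\right) \left(-947\right) - 27029} = \frac{3523}{38057089 - 27029} = \frac{3523}{38030060}$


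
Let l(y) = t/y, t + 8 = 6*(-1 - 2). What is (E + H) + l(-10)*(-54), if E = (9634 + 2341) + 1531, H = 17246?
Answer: 153058/5 ≈ 30612.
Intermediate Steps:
t = -26 (t = -8 + 6*(-1 - 2) = -8 + 6*(-3) = -8 - 18 = -26)
E = 13506 (E = 11975 + 1531 = 13506)
l(y) = -26/y
(E + H) + l(-10)*(-54) = (13506 + 17246) - 26/(-10)*(-54) = 30752 - 26*(-⅒)*(-54) = 30752 + (13/5)*(-54) = 30752 - 702/5 = 153058/5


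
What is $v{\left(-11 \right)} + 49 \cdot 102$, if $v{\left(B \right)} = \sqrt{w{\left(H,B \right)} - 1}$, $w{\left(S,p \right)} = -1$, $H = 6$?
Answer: $4998 + i \sqrt{2} \approx 4998.0 + 1.4142 i$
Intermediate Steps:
$v{\left(B \right)} = i \sqrt{2}$ ($v{\left(B \right)} = \sqrt{-1 - 1} = \sqrt{-2} = i \sqrt{2}$)
$v{\left(-11 \right)} + 49 \cdot 102 = i \sqrt{2} + 49 \cdot 102 = i \sqrt{2} + 4998 = 4998 + i \sqrt{2}$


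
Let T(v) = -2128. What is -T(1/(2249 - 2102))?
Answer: 2128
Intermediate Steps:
-T(1/(2249 - 2102)) = -1*(-2128) = 2128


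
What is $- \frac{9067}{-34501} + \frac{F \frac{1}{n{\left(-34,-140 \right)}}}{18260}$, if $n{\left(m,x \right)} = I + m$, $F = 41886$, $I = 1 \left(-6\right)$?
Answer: $\frac{2588713957}{12599765200} \approx 0.20546$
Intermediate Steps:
$I = -6$
$n{\left(m,x \right)} = -6 + m$
$- \frac{9067}{-34501} + \frac{F \frac{1}{n{\left(-34,-140 \right)}}}{18260} = - \frac{9067}{-34501} + \frac{41886 \frac{1}{-6 - 34}}{18260} = \left(-9067\right) \left(- \frac{1}{34501}\right) + \frac{41886}{-40} \cdot \frac{1}{18260} = \frac{9067}{34501} + 41886 \left(- \frac{1}{40}\right) \frac{1}{18260} = \frac{9067}{34501} - \frac{20943}{365200} = \frac{2588713957}{12599765200}$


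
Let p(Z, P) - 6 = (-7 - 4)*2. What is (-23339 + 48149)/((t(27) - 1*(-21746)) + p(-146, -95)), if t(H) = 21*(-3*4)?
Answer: 12405/10739 ≈ 1.1551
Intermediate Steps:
t(H) = -252 (t(H) = 21*(-12) = -252)
p(Z, P) = -16 (p(Z, P) = 6 + (-7 - 4)*2 = 6 - 11*2 = 6 - 22 = -16)
(-23339 + 48149)/((t(27) - 1*(-21746)) + p(-146, -95)) = (-23339 + 48149)/((-252 - 1*(-21746)) - 16) = 24810/((-252 + 21746) - 16) = 24810/(21494 - 16) = 24810/21478 = 24810*(1/21478) = 12405/10739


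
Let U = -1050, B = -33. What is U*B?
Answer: 34650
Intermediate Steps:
U*B = -1050*(-33) = 34650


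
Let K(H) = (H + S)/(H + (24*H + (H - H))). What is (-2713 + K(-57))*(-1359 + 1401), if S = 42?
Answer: -10824828/95 ≈ -1.1395e+5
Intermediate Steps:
K(H) = (42 + H)/(25*H) (K(H) = (H + 42)/(H + (24*H + (H - H))) = (42 + H)/(H + (24*H + 0)) = (42 + H)/(H + 24*H) = (42 + H)/((25*H)) = (42 + H)*(1/(25*H)) = (42 + H)/(25*H))
(-2713 + K(-57))*(-1359 + 1401) = (-2713 + (1/25)*(42 - 57)/(-57))*(-1359 + 1401) = (-2713 + (1/25)*(-1/57)*(-15))*42 = (-2713 + 1/95)*42 = -257734/95*42 = -10824828/95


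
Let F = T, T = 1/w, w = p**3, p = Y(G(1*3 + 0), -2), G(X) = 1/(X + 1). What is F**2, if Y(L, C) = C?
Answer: 1/64 ≈ 0.015625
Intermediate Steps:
G(X) = 1/(1 + X)
p = -2
w = -8 (w = (-2)**3 = -8)
T = -1/8 (T = 1/(-8) = -1/8 ≈ -0.12500)
F = -1/8 ≈ -0.12500
F**2 = (-1/8)**2 = 1/64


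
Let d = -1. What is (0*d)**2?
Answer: 0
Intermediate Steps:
(0*d)**2 = (0*(-1))**2 = 0**2 = 0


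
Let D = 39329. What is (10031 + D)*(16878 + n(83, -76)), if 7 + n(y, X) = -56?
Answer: 829988400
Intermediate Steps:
n(y, X) = -63 (n(y, X) = -7 - 56 = -63)
(10031 + D)*(16878 + n(83, -76)) = (10031 + 39329)*(16878 - 63) = 49360*16815 = 829988400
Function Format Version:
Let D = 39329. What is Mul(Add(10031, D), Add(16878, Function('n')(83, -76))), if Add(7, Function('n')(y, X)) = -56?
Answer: 829988400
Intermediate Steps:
Function('n')(y, X) = -63 (Function('n')(y, X) = Add(-7, -56) = -63)
Mul(Add(10031, D), Add(16878, Function('n')(83, -76))) = Mul(Add(10031, 39329), Add(16878, -63)) = Mul(49360, 16815) = 829988400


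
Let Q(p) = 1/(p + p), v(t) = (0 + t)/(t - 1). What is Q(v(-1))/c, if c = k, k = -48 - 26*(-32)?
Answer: 1/784 ≈ 0.0012755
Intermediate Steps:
v(t) = t/(-1 + t)
Q(p) = 1/(2*p)
k = 784 (k = -48 + 832 = 784)
c = 784
Q(v(-1))/c = (1/(2*((-1/(-1 - 1)))))/784 = (1/(2*((-1/(-2)))))*(1/784) = (1/(2*((-1*(-1/2)))))*(1/784) = (1/(2*(1/2)))*(1/784) = ((1/2)*2)*(1/784) = 1*(1/784) = 1/784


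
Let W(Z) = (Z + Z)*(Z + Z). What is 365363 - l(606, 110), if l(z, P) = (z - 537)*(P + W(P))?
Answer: -2981827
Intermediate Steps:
W(Z) = 4*Z² (W(Z) = (2*Z)*(2*Z) = 4*Z²)
l(z, P) = (-537 + z)*(P + 4*P²) (l(z, P) = (z - 537)*(P + 4*P²) = (-537 + z)*(P + 4*P²))
365363 - l(606, 110) = 365363 - 110*(-537 + 606 - 2148*110 + 4*110*606) = 365363 - 110*(-537 + 606 - 236280 + 266640) = 365363 - 110*30429 = 365363 - 1*3347190 = 365363 - 3347190 = -2981827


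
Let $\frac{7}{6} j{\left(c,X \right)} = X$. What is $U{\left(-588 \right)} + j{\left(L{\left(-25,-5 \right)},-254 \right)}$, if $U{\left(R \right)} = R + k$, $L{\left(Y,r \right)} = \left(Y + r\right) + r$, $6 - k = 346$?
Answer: $- \frac{8020}{7} \approx -1145.7$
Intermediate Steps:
$k = -340$ ($k = 6 - 346 = -340$)
$L{\left(Y,r \right)} = Y + 2 r$
$j{\left(c,X \right)} = \frac{6 X}{7}$
$U{\left(R \right)} = -340 + R$ ($U{\left(R \right)} = R - 340 = -340 + R$)
$U{\left(-588 \right)} + j{\left(L{\left(-25,-5 \right)},-254 \right)} = \left(-340 - 588\right) + \frac{6}{7} \left(-254\right) = -928 - \frac{1524}{7} = - \frac{8020}{7}$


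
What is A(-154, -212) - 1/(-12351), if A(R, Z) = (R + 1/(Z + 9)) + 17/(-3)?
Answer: -400336877/2507253 ≈ -159.67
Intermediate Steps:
A(R, Z) = -17/3 + R + 1/(9 + Z) (A(R, Z) = (R + 1/(9 + Z)) + 17*(-1/3) = (R + 1/(9 + Z)) - 17/3 = -17/3 + R + 1/(9 + Z))
A(-154, -212) - 1/(-12351) = (-50 + 9*(-154) - 17/3*(-212) - 154*(-212))/(9 - 212) - 1/(-12351) = (-50 - 1386 + 3604/3 + 32648)/(-203) - 1*(-1/12351) = -1/203*97240/3 + 1/12351 = -97240/609 + 1/12351 = -400336877/2507253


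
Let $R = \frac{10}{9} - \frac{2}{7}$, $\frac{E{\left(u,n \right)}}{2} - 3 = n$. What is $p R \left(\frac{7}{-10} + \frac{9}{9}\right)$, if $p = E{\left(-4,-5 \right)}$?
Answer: $- \frac{104}{105} \approx -0.99048$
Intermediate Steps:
$E{\left(u,n \right)} = 6 + 2 n$
$p = -4$ ($p = 6 + 2 \left(-5\right) = 6 - 10 = -4$)
$R = \frac{52}{63}$ ($R = 10 \cdot \frac{1}{9} - \frac{2}{7} = \frac{10}{9} - \frac{2}{7} = \frac{52}{63} \approx 0.8254$)
$p R \left(\frac{7}{-10} + \frac{9}{9}\right) = \left(-4\right) \frac{52}{63} \left(\frac{7}{-10} + \frac{9}{9}\right) = - \frac{208 \left(7 \left(- \frac{1}{10}\right) + 9 \cdot \frac{1}{9}\right)}{63} = - \frac{208 \left(- \frac{7}{10} + 1\right)}{63} = \left(- \frac{208}{63}\right) \frac{3}{10} = - \frac{104}{105}$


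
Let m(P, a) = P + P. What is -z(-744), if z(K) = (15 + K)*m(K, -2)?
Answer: -1084752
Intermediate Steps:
m(P, a) = 2*P
z(K) = 2*K*(15 + K) (z(K) = (15 + K)*(2*K) = 2*K*(15 + K))
-z(-744) = -2*(-744)*(15 - 744) = -2*(-744)*(-729) = -1*1084752 = -1084752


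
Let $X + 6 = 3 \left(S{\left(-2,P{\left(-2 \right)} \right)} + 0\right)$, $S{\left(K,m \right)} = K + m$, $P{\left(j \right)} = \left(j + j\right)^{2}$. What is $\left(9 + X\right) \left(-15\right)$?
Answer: $-675$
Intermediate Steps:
$P{\left(j \right)} = 4 j^{2}$ ($P{\left(j \right)} = \left(2 j\right)^{2} = 4 j^{2}$)
$X = 36$ ($X = -6 + 3 \left(\left(-2 + 4 \left(-2\right)^{2}\right) + 0\right) = -6 + 3 \left(\left(-2 + 4 \cdot 4\right) + 0\right) = -6 + 3 \left(\left(-2 + 16\right) + 0\right) = -6 + 3 \left(14 + 0\right) = -6 + 3 \cdot 14 = -6 + 42 = 36$)
$\left(9 + X\right) \left(-15\right) = \left(9 + 36\right) \left(-15\right) = 45 \left(-15\right) = -675$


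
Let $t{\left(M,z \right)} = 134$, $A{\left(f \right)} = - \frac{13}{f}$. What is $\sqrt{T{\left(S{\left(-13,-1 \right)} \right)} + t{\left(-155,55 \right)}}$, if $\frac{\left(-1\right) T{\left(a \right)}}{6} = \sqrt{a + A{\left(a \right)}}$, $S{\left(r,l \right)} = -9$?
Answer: $\sqrt{134 - 4 i \sqrt{17}} \approx 11.598 - 0.71102 i$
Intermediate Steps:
$T{\left(a \right)} = - 6 \sqrt{a - \frac{13}{a}}$
$\sqrt{T{\left(S{\left(-13,-1 \right)} \right)} + t{\left(-155,55 \right)}} = \sqrt{- 6 \sqrt{-9 - \frac{13}{-9}} + 134} = \sqrt{- 6 \sqrt{-9 - - \frac{13}{9}} + 134} = \sqrt{- 6 \sqrt{-9 + \frac{13}{9}} + 134} = \sqrt{- 6 \sqrt{- \frac{68}{9}} + 134} = \sqrt{- 6 \frac{2 i \sqrt{17}}{3} + 134} = \sqrt{- 4 i \sqrt{17} + 134} = \sqrt{134 - 4 i \sqrt{17}}$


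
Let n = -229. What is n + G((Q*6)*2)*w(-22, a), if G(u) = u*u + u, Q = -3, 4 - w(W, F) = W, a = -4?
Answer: 32531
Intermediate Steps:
w(W, F) = 4 - W
G(u) = u + u² (G(u) = u² + u = u + u²)
n + G((Q*6)*2)*w(-22, a) = -229 + ((-3*6*2)*(1 - 3*6*2))*(4 - 1*(-22)) = -229 + ((-18*2)*(1 - 18*2))*(4 + 22) = -229 - 36*(1 - 36)*26 = -229 - 36*(-35)*26 = -229 + 1260*26 = -229 + 32760 = 32531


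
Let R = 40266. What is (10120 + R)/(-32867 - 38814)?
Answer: -50386/71681 ≈ -0.70292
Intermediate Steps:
(10120 + R)/(-32867 - 38814) = (10120 + 40266)/(-32867 - 38814) = 50386/(-71681) = 50386*(-1/71681) = -50386/71681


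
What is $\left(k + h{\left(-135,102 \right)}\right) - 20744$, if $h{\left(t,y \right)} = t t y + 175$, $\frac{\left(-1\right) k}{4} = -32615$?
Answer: $1968841$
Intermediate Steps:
$k = 130460$ ($k = \left(-4\right) \left(-32615\right) = 130460$)
$h{\left(t,y \right)} = 175 + y t^{2}$ ($h{\left(t,y \right)} = t^{2} y + 175 = y t^{2} + 175 = 175 + y t^{2}$)
$\left(k + h{\left(-135,102 \right)}\right) - 20744 = \left(130460 + \left(175 + 102 \left(-135\right)^{2}\right)\right) - 20744 = \left(130460 + \left(175 + 102 \cdot 18225\right)\right) - 20744 = \left(130460 + \left(175 + 1858950\right)\right) - 20744 = \left(130460 + 1859125\right) - 20744 = 1989585 - 20744 = 1968841$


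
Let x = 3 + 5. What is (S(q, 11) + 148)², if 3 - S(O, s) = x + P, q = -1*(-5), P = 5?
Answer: 19044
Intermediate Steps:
x = 8
q = 5
S(O, s) = -10 (S(O, s) = 3 - (8 + 5) = 3 - 1*13 = 3 - 13 = -10)
(S(q, 11) + 148)² = (-10 + 148)² = 138² = 19044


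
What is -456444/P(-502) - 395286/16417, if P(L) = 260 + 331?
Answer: -2575685058/3234149 ≈ -796.40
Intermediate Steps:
P(L) = 591
-456444/P(-502) - 395286/16417 = -456444/591 - 395286/16417 = -456444*1/591 - 395286*1/16417 = -152148/197 - 395286/16417 = -2575685058/3234149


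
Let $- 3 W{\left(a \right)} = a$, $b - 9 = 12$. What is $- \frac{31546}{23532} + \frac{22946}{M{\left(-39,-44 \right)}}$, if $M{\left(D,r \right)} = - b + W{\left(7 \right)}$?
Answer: $- \frac{57932287}{58830} \approx -984.74$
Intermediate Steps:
$b = 21$ ($b = 9 + 12 = 21$)
$W{\left(a \right)} = - \frac{a}{3}$
$M{\left(D,r \right)} = - \frac{70}{3}$ ($M{\left(D,r \right)} = \left(-1\right) 21 - \frac{7}{3} = -21 - \frac{7}{3} = - \frac{70}{3}$)
$- \frac{31546}{23532} + \frac{22946}{M{\left(-39,-44 \right)}} = - \frac{31546}{23532} + \frac{22946}{- \frac{70}{3}} = \left(-31546\right) \frac{1}{23532} + 22946 \left(- \frac{3}{70}\right) = - \frac{15773}{11766} - \frac{4917}{5} = - \frac{57932287}{58830}$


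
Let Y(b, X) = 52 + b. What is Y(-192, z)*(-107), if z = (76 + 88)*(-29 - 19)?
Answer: 14980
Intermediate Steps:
z = -7872 (z = 164*(-48) = -7872)
Y(-192, z)*(-107) = (52 - 192)*(-107) = -140*(-107) = 14980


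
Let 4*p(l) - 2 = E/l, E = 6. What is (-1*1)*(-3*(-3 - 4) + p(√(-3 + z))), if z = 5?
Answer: -43/2 - 3*√2/4 ≈ -22.561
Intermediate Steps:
p(l) = ½ + 3/(2*l) (p(l) = ½ + (6/l)/4 = ½ + 3/(2*l))
(-1*1)*(-3*(-3 - 4) + p(√(-3 + z))) = (-1*1)*(-3*(-3 - 4) + (3 + √(-3 + 5))/(2*(√(-3 + 5)))) = -(-3*(-7) + (3 + √2)/(2*(√2))) = -(21 + (√2/2)*(3 + √2)/2) = -(21 + √2*(3 + √2)/4) = -21 - √2*(3 + √2)/4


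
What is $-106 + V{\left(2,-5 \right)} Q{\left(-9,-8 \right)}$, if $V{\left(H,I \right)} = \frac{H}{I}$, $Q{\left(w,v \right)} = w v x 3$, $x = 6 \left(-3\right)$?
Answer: $\frac{7246}{5} \approx 1449.2$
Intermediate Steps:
$x = -18$
$Q{\left(w,v \right)} = - 54 v w$ ($Q{\left(w,v \right)} = w v \left(-18\right) 3 = v w \left(-18\right) 3 = - 18 v w 3 = - 54 v w$)
$-106 + V{\left(2,-5 \right)} Q{\left(-9,-8 \right)} = -106 + \frac{2}{-5} \left(\left(-54\right) \left(-8\right) \left(-9\right)\right) = -106 + 2 \left(- \frac{1}{5}\right) \left(-3888\right) = -106 - - \frac{7776}{5} = -106 + \frac{7776}{5} = \frac{7246}{5}$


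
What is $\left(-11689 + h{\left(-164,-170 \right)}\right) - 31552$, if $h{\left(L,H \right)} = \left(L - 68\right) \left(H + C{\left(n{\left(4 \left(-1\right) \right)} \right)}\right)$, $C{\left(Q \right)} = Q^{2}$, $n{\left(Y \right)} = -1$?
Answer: $-4033$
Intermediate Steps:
$h{\left(L,H \right)} = \left(1 + H\right) \left(-68 + L\right)$ ($h{\left(L,H \right)} = \left(L - 68\right) \left(H + \left(-1\right)^{2}\right) = \left(-68 + L\right) \left(H + 1\right) = \left(-68 + L\right) \left(1 + H\right) = \left(1 + H\right) \left(-68 + L\right)$)
$\left(-11689 + h{\left(-164,-170 \right)}\right) - 31552 = \left(-11689 - -39208\right) - 31552 = \left(-11689 + \left(-68 - 164 + 11560 + 27880\right)\right) - 31552 = \left(-11689 + 39208\right) - 31552 = 27519 - 31552 = -4033$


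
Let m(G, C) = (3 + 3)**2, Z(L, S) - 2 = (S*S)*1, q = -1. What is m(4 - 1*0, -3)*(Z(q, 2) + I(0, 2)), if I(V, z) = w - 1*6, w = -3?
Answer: -108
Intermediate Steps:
I(V, z) = -9 (I(V, z) = -3 - 1*6 = -3 - 6 = -9)
Z(L, S) = 2 + S**2 (Z(L, S) = 2 + (S*S)*1 = 2 + S**2*1 = 2 + S**2)
m(G, C) = 36 (m(G, C) = 6**2 = 36)
m(4 - 1*0, -3)*(Z(q, 2) + I(0, 2)) = 36*((2 + 2**2) - 9) = 36*((2 + 4) - 9) = 36*(6 - 9) = 36*(-3) = -108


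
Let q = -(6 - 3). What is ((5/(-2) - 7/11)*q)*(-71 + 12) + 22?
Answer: -11729/22 ≈ -533.14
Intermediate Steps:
q = -3 (q = -1*3 = -3)
((5/(-2) - 7/11)*q)*(-71 + 12) + 22 = ((5/(-2) - 7/11)*(-3))*(-71 + 12) + 22 = ((5*(-1/2) - 7*1/11)*(-3))*(-59) + 22 = ((-5/2 - 7/11)*(-3))*(-59) + 22 = -69/22*(-3)*(-59) + 22 = (207/22)*(-59) + 22 = -12213/22 + 22 = -11729/22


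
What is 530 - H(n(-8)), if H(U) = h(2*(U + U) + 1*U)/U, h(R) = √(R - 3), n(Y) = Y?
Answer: 530 + I*√43/8 ≈ 530.0 + 0.81968*I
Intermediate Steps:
h(R) = √(-3 + R)
H(U) = √(-3 + 5*U)/U (H(U) = √(-3 + (2*(U + U) + 1*U))/U = √(-3 + (2*(2*U) + U))/U = √(-3 + (4*U + U))/U = √(-3 + 5*U)/U)
530 - H(n(-8)) = 530 - √(-3 + 5*(-8))/(-8) = 530 - (-1)*√(-3 - 40)/8 = 530 - (-1)*√(-43)/8 = 530 - (-1)*I*√43/8 = 530 + I*√43/8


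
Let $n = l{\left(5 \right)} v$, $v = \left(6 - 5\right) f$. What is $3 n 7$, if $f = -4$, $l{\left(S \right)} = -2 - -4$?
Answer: $-168$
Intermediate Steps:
$l{\left(S \right)} = 2$ ($l{\left(S \right)} = -2 + 4 = 2$)
$v = -4$ ($v = \left(6 - 5\right) \left(-4\right) = 1 \left(-4\right) = -4$)
$n = -8$ ($n = 2 \left(-4\right) = -8$)
$3 n 7 = 3 \left(-8\right) 7 = \left(-24\right) 7 = -168$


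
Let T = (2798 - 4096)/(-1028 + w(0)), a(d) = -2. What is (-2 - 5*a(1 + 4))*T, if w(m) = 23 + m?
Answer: 10384/1005 ≈ 10.332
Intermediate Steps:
T = 1298/1005 (T = (2798 - 4096)/(-1028 + (23 + 0)) = -1298/(-1028 + 23) = -1298/(-1005) = -1298*(-1/1005) = 1298/1005 ≈ 1.2915)
(-2 - 5*a(1 + 4))*T = (-2 - 5*(-2))*(1298/1005) = (-2 + 10)*(1298/1005) = 8*(1298/1005) = 10384/1005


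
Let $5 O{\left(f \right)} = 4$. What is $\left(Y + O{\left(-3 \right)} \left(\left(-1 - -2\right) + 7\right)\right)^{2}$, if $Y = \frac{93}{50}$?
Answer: $\frac{170569}{2500} \approx 68.228$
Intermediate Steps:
$O{\left(f \right)} = \frac{4}{5}$ ($O{\left(f \right)} = \frac{1}{5} \cdot 4 = \frac{4}{5}$)
$Y = \frac{93}{50}$ ($Y = 93 \cdot \frac{1}{50} = \frac{93}{50} \approx 1.86$)
$\left(Y + O{\left(-3 \right)} \left(\left(-1 - -2\right) + 7\right)\right)^{2} = \left(\frac{93}{50} + \frac{4 \left(\left(-1 - -2\right) + 7\right)}{5}\right)^{2} = \left(\frac{93}{50} + \frac{4 \left(\left(-1 + 2\right) + 7\right)}{5}\right)^{2} = \left(\frac{93}{50} + \frac{4 \left(1 + 7\right)}{5}\right)^{2} = \left(\frac{93}{50} + \frac{4}{5} \cdot 8\right)^{2} = \left(\frac{93}{50} + \frac{32}{5}\right)^{2} = \left(\frac{413}{50}\right)^{2} = \frac{170569}{2500}$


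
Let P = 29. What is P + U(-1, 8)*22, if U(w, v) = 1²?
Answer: 51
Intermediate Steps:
U(w, v) = 1
P + U(-1, 8)*22 = 29 + 1*22 = 29 + 22 = 51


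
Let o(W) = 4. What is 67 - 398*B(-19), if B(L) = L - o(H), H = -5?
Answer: 9221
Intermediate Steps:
B(L) = -4 + L (B(L) = L - 1*4 = L - 4 = -4 + L)
67 - 398*B(-19) = 67 - 398*(-4 - 19) = 67 - 398*(-23) = 67 + 9154 = 9221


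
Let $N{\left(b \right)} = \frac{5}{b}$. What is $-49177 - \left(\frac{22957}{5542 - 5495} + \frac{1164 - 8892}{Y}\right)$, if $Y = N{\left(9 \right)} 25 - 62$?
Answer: $- \frac{1014010452}{20351} \approx -49826.0$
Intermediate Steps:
$Y = - \frac{433}{9}$ ($Y = \frac{5}{9} \cdot 25 - 62 = \frac{125}{9} - 62 = - \frac{433}{9} \approx -48.111$)
$-49177 - \left(\frac{22957}{5542 - 5495} + \frac{1164 - 8892}{Y}\right) = -49177 - \left(\frac{22957}{5542 - 5495} + \frac{1164 - 8892}{- \frac{433}{9}}\right) = -49177 - \left(\frac{22957}{47} - - \frac{69552}{433}\right) = -49177 - \left(22957 \cdot \frac{1}{47} + \frac{69552}{433}\right) = -49177 - \left(\frac{22957}{47} + \frac{69552}{433}\right) = -49177 - \frac{13209325}{20351} = - \frac{1014010452}{20351}$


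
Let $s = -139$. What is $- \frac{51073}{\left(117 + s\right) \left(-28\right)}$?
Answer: $- \frac{4643}{56} \approx -82.911$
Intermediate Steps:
$- \frac{51073}{\left(117 + s\right) \left(-28\right)} = - \frac{51073}{\left(117 - 139\right) \left(-28\right)} = - \frac{51073}{\left(-22\right) \left(-28\right)} = - \frac{51073}{616} = \left(-51073\right) \frac{1}{616} = - \frac{4643}{56}$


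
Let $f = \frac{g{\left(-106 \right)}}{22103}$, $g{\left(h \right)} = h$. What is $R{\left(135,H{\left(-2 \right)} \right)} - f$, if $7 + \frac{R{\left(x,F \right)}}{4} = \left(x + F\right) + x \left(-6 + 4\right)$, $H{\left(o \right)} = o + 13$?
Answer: $- \frac{11581866}{22103} \approx -524.0$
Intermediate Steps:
$H{\left(o \right)} = 13 + o$
$R{\left(x,F \right)} = -28 - 4 x + 4 F$ ($R{\left(x,F \right)} = -28 + 4 \left(\left(x + F\right) + x \left(-6 + 4\right)\right) = -28 + 4 \left(\left(F + x\right) + x \left(-2\right)\right) = -28 + 4 \left(\left(F + x\right) - 2 x\right) = -28 + 4 \left(F - x\right) = -28 + \left(- 4 x + 4 F\right) = -28 - 4 x + 4 F$)
$f = - \frac{106}{22103} \approx -0.0047957$
$R{\left(135,H{\left(-2 \right)} \right)} - f = \left(-28 - 540 + 4 \left(13 - 2\right)\right) - - \frac{106}{22103} = \left(-28 - 540 + 4 \cdot 11\right) + \frac{106}{22103} = \left(-28 - 540 + 44\right) + \frac{106}{22103} = -524 + \frac{106}{22103} = - \frac{11581866}{22103}$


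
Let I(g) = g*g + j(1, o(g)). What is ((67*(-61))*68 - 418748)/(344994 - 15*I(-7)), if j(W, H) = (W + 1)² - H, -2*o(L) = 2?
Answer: -87083/43023 ≈ -2.0241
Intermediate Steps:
o(L) = -1 (o(L) = -½*2 = -1)
j(W, H) = (1 + W)² - H
I(g) = 5 + g² (I(g) = g*g + ((1 + 1)² - 1*(-1)) = g² + (2² + 1) = g² + (4 + 1) = g² + 5 = 5 + g²)
((67*(-61))*68 - 418748)/(344994 - 15*I(-7)) = ((67*(-61))*68 - 418748)/(344994 - 15*(5 + (-7)²)) = (-4087*68 - 418748)/(344994 - 15*(5 + 49)) = (-277916 - 418748)/(344994 - 15*54) = -696664/(344994 - 810) = -696664/344184 = -696664*1/344184 = -87083/43023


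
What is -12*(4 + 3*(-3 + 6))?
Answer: -156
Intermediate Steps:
-12*(4 + 3*(-3 + 6)) = -12*(4 + 3*3) = -12*(4 + 9) = -12*13 = -156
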